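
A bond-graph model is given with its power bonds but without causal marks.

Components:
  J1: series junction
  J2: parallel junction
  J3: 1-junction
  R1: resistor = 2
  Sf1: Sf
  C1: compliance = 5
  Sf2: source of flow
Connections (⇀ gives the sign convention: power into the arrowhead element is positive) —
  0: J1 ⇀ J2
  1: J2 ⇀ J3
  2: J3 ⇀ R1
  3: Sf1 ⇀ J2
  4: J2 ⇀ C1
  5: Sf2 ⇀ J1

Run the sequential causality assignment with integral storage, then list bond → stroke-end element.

β3 |Sf1  (Sf1 fixes flow; stroke at Sf1)
β5 |Sf2  (Sf2 (Sf) sets flow on bond)
β0 |J1  (common-f at J1 fixed by 5)
β4 |J2  (C1 outputs effort q/C1)
β1 |J3  (common-e at J2 fixed by 4)
β2 |R1  (J3: last free bond brings flow in)

#0 →J1
#1 →J3
#2 →R1
#3 →Sf1
#4 →J2
#5 →Sf2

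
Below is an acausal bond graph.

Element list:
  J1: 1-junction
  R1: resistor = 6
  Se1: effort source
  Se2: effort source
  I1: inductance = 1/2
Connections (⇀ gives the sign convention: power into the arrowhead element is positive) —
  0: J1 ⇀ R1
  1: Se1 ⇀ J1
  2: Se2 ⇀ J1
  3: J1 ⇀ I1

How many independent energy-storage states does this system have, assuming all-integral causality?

#1 |J1  (source Se1 imposes e)
#2 |J1  (source Se2 imposes e)
#3 |I1  (I1 outputs flow p/I1)
#0 |J1  (J1: bond 3 brought flow, rest push out)

1  (I1 all integral)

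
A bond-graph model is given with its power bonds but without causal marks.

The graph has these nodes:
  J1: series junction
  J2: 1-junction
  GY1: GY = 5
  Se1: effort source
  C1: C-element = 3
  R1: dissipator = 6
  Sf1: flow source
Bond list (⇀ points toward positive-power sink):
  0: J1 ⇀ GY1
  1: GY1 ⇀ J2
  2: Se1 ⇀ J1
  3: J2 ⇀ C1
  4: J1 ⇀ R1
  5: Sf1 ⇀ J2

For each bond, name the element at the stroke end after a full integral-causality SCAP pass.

β2 stroke at J1  (Se1 fixes effort; stroke away)
β5 stroke at Sf1  (Sf1: flow source, stroke at near end)
β1 stroke at J2  (1-jn J2 has f-setter on 5)
β3 stroke at J2  (J2: bond 5 brought flow, rest push out)
β0 stroke at J1  (GY1: gyrator matches bond 1)
β4 stroke at R1  (J1 needs exactly one f-in)

b0 stroke→J1
b1 stroke→J2
b2 stroke→J1
b3 stroke→J2
b4 stroke→R1
b5 stroke→Sf1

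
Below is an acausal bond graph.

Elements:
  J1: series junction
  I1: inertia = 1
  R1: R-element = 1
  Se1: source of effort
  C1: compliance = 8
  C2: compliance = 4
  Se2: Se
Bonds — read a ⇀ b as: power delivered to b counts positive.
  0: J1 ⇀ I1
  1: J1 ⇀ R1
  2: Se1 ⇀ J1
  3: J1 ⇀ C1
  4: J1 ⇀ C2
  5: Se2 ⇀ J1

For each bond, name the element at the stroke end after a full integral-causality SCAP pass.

b2 stroke→J1  (source Se1 imposes e)
b5 stroke→J1  (source Se2 imposes e)
b0 stroke→I1  (I1 integral (f out))
b1 stroke→J1  (common-f at J1 fixed by 0)
b3 stroke→J1  (J1: bond 0 brought flow, rest push out)
b4 stroke→J1  (common-f at J1 fixed by 0)

#0 stroke→I1
#1 stroke→J1
#2 stroke→J1
#3 stroke→J1
#4 stroke→J1
#5 stroke→J1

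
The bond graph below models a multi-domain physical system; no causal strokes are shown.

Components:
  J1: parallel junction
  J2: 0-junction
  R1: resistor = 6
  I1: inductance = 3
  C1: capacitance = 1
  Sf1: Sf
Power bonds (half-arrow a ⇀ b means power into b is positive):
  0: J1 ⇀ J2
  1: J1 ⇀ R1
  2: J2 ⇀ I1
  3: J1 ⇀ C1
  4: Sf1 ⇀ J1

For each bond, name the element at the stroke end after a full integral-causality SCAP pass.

bond 0 stroke at J2
bond 1 stroke at R1
bond 2 stroke at I1
bond 3 stroke at J1
bond 4 stroke at Sf1

β4 stroke at Sf1  (Sf1 (Sf) sets flow on bond)
β2 stroke at I1  (I1 outputs flow p/I1)
β0 stroke at J2  (J2: last free bond brings effort in)
β3 stroke at J1  (C1 integral (e out))
β1 stroke at R1  (common-e at J1 fixed by 3)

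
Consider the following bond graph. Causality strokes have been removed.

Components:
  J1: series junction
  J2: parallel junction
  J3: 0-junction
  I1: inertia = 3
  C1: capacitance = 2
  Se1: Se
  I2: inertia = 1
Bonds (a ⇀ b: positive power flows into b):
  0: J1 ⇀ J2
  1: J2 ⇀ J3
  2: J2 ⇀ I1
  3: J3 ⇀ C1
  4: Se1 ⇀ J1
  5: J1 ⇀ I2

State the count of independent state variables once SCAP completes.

β4 |J1  (Se1: effort source, stroke at far end)
β2 |I1  (I1 integral (f out))
β3 |J3  (prefer integral on C1)
β1 |J2  (0-jn J3 has e-setter on 3)
β0 |J1  (common-e at J2 fixed by 1)
β5 |I2  (J1 needs exactly one f-in)

3  (C1, I1, I2 all integral)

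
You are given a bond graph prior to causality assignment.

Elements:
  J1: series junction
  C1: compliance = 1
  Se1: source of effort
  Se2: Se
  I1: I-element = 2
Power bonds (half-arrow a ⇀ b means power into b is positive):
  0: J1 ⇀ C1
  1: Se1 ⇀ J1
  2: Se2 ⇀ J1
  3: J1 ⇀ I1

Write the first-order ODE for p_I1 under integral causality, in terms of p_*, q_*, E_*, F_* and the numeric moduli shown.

dp_I1/dt = E_Se1 + E_Se2 - q_C1

β1 →J1  (Se1 fixes effort; stroke away)
β2 →J1  (source Se2 imposes e)
β0 →J1  (prefer integral on C1)
β3 →I1  (closing 1-jn rule on J1)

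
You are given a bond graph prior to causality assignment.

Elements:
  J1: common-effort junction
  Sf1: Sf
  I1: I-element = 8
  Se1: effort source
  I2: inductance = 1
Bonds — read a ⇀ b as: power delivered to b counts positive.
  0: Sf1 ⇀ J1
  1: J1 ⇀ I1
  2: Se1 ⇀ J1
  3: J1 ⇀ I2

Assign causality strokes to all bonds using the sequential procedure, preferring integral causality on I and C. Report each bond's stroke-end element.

bond 0 stroke→Sf1  (Sf1 (Sf) sets flow on bond)
bond 2 stroke→J1  (source Se1 imposes e)
bond 1 stroke→I1  (0-jn J1 has e-setter on 2)
bond 3 stroke→I2  (0-jn J1 has e-setter on 2)

β0 |Sf1
β1 |I1
β2 |J1
β3 |I2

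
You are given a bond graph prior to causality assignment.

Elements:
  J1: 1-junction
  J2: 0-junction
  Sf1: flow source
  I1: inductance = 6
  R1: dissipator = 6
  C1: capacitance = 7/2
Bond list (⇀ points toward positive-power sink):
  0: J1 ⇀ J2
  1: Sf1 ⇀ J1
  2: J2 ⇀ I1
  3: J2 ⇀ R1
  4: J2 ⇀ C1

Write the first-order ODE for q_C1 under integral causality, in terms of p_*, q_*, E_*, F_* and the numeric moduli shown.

dq_C1/dt = F_Sf1 - p_I1/6 - q_C1/21

#1 →Sf1  (source Sf1 imposes f)
#0 →J1  (1-jn J1 has f-setter on 1)
#2 →I1  (prefer integral on I1)
#4 →J2  (C1: C, integral causality)
#3 →R1  (J2: bond 4 brought effort, rest push out)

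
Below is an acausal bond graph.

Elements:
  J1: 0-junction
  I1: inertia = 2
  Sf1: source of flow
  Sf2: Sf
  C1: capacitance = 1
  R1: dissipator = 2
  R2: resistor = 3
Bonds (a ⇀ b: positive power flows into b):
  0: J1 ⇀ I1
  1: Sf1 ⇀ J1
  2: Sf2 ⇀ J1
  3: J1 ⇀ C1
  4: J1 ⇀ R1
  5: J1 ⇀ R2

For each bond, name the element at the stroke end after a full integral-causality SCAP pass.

b1 stroke at Sf1  (Sf1: flow source, stroke at near end)
b2 stroke at Sf2  (Sf2 (Sf) sets flow on bond)
b0 stroke at I1  (prefer integral on I1)
b3 stroke at J1  (prefer integral on C1)
b4 stroke at R1  (J1: bond 3 brought effort, rest push out)
b5 stroke at R2  (common-e at J1 fixed by 3)

b0 →I1
b1 →Sf1
b2 →Sf2
b3 →J1
b4 →R1
b5 →R2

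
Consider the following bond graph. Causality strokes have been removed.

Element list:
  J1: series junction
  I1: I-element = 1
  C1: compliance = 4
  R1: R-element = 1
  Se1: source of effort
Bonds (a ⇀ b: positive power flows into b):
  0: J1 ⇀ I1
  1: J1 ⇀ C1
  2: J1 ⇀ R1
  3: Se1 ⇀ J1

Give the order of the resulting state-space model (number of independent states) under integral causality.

β3 |J1  (Se1 fixes effort; stroke away)
β0 |I1  (I1 outputs flow p/I1)
β1 |J1  (1-jn J1 has f-setter on 0)
β2 |J1  (common-f at J1 fixed by 0)

2  (C1, I1 all integral)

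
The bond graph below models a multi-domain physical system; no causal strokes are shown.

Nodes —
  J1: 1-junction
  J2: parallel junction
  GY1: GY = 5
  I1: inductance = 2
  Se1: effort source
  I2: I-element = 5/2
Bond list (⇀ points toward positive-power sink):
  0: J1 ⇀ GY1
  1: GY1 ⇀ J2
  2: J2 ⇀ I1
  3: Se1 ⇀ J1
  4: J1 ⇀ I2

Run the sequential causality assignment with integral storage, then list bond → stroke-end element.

β0 |J1
β1 |J2
β2 |I1
β3 |J1
β4 |I2

b3 stroke at J1  (Se1 fixes effort; stroke away)
b2 stroke at I1  (I1 outputs flow p/I1)
b1 stroke at J2  (closing 0-jn rule on J2)
b0 stroke at J1  (GY GY1: same side as bond 1)
b4 stroke at I2  (only one flow-in slot at J1)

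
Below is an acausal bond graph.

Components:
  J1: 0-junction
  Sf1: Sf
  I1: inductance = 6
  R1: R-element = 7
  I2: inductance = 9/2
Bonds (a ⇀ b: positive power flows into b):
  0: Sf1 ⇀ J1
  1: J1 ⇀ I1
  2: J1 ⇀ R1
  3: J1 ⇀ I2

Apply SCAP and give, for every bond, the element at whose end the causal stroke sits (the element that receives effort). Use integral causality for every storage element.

b0 |Sf1  (source Sf1 imposes f)
b1 |I1  (prefer integral on I1)
b3 |I2  (I2: I, integral causality)
b2 |J1  (closing 0-jn rule on J1)

#0 →Sf1
#1 →I1
#2 →J1
#3 →I2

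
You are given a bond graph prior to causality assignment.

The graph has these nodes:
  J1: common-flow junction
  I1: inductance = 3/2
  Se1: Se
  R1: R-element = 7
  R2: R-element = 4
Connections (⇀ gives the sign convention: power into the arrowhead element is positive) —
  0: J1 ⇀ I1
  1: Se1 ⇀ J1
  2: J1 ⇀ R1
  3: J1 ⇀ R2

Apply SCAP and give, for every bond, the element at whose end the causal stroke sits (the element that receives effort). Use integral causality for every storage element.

β0 stroke→I1
β1 stroke→J1
β2 stroke→J1
β3 stroke→J1

#1 stroke at J1  (Se1 fixes effort; stroke away)
#0 stroke at I1  (I1 outputs flow p/I1)
#2 stroke at J1  (1-jn J1 has f-setter on 0)
#3 stroke at J1  (J1: bond 0 brought flow, rest push out)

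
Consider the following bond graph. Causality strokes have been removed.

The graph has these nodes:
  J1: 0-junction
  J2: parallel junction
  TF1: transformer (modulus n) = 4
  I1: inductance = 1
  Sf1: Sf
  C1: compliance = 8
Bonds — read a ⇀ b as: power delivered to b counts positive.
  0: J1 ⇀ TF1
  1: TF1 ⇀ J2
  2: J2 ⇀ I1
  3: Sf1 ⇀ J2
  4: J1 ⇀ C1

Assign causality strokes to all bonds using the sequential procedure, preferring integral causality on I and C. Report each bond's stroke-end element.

β3 →Sf1  (source Sf1 imposes f)
β2 →I1  (I1: I, integral causality)
β1 →J2  (J2: last free bond brings effort in)
β0 →TF1  (TF1: transformer flips bond 1)
β4 →J1  (J1 needs exactly one e-in)

#0 →TF1
#1 →J2
#2 →I1
#3 →Sf1
#4 →J1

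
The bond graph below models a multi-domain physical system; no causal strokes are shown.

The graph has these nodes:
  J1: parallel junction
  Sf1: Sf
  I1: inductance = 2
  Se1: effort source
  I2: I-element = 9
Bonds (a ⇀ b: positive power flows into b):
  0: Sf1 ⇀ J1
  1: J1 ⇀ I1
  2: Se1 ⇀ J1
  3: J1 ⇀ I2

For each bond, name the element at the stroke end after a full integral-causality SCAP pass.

b0 →Sf1
b1 →I1
b2 →J1
b3 →I2

b0 stroke at Sf1  (Sf1: flow source, stroke at near end)
b2 stroke at J1  (Se1 (Se) sets effort on bond)
b1 stroke at I1  (common-e at J1 fixed by 2)
b3 stroke at I2  (common-e at J1 fixed by 2)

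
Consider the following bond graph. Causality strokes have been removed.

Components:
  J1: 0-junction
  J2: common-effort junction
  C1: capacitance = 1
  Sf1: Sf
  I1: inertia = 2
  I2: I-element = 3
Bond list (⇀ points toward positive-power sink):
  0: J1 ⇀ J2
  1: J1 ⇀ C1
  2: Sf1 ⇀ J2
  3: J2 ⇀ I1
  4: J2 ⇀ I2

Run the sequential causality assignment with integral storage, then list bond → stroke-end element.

#2 stroke→Sf1  (Sf1 fixes flow; stroke at Sf1)
#1 stroke→J1  (C1 integral (e out))
#0 stroke→J2  (J1 effort already set via bond 1)
#3 stroke→I1  (J2: bond 0 brought effort, rest push out)
#4 stroke→I2  (J2: bond 0 brought effort, rest push out)

#0 →J2
#1 →J1
#2 →Sf1
#3 →I1
#4 →I2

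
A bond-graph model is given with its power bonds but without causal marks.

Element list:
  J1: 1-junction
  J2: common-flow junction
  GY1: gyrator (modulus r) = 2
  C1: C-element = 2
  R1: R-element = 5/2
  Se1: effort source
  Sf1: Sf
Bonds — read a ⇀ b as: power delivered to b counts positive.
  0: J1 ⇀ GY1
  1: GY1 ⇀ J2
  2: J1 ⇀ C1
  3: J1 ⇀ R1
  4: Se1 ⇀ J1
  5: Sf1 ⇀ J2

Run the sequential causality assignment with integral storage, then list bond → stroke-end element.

β4 →J1  (Se1 fixes effort; stroke away)
β5 →Sf1  (source Sf1 imposes f)
β1 →J2  (J2 flow already set via bond 5)
β0 →J1  (GY GY1: same side as bond 1)
β2 →J1  (C1: C, integral causality)
β3 →R1  (J1: last free bond brings flow in)

b0 |J1
b1 |J2
b2 |J1
b3 |R1
b4 |J1
b5 |Sf1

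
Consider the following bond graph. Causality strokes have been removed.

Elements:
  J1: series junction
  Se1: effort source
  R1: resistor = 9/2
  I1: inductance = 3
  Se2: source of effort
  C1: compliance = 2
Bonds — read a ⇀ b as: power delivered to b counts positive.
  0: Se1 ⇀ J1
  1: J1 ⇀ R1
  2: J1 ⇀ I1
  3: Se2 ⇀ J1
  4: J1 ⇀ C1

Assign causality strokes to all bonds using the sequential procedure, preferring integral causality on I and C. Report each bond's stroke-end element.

β0 |J1  (Se1: effort source, stroke at far end)
β3 |J1  (Se2: effort source, stroke at far end)
β2 |I1  (I1: I, integral causality)
β1 |J1  (1-jn J1 has f-setter on 2)
β4 |J1  (J1: bond 2 brought flow, rest push out)

b0 stroke at J1
b1 stroke at J1
b2 stroke at I1
b3 stroke at J1
b4 stroke at J1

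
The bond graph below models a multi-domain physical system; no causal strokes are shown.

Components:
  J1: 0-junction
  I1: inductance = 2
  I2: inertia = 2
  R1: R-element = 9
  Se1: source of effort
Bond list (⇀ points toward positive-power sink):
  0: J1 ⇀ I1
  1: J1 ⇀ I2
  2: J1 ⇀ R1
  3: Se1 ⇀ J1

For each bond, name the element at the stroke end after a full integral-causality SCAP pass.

bond 0 →I1
bond 1 →I2
bond 2 →R1
bond 3 →J1

bond 3 stroke→J1  (Se1: effort source, stroke at far end)
bond 0 stroke→I1  (J1: bond 3 brought effort, rest push out)
bond 1 stroke→I2  (common-e at J1 fixed by 3)
bond 2 stroke→R1  (J1: bond 3 brought effort, rest push out)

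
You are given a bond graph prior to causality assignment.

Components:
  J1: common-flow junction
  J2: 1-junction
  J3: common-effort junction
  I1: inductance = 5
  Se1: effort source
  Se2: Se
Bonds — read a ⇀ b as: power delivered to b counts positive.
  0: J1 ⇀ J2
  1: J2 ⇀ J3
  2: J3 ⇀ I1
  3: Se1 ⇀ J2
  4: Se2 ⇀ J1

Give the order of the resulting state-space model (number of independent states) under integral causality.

1  (I1 all integral)

β3 |J2  (source Se1 imposes e)
β4 |J1  (source Se2 imposes e)
β0 |J2  (J1: last free bond brings flow in)
β1 |J3  (closing 1-jn rule on J2)
β2 |I1  (J3 effort already set via bond 1)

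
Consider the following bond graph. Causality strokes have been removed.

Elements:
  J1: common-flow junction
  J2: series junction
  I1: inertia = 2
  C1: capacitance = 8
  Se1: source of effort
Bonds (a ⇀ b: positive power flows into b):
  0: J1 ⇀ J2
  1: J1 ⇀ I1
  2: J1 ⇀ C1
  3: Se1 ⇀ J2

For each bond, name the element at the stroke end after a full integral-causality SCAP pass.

β0 stroke→J1
β1 stroke→I1
β2 stroke→J1
β3 stroke→J2

bond 3 →J2  (Se1 fixes effort; stroke away)
bond 0 →J1  (J2 needs exactly one f-in)
bond 1 →I1  (prefer integral on I1)
bond 2 →J1  (1-jn J1 has f-setter on 1)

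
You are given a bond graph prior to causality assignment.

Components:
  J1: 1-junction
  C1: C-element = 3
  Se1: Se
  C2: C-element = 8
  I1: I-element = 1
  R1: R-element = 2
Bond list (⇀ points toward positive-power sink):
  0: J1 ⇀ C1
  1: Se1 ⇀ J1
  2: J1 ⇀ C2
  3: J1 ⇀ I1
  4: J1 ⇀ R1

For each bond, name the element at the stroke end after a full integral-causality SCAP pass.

β0 |J1
β1 |J1
β2 |J1
β3 |I1
β4 |J1

b1 stroke at J1  (source Se1 imposes e)
b0 stroke at J1  (prefer integral on C1)
b2 stroke at J1  (C2 outputs effort q/C2)
b3 stroke at I1  (I1 outputs flow p/I1)
b4 stroke at J1  (common-f at J1 fixed by 3)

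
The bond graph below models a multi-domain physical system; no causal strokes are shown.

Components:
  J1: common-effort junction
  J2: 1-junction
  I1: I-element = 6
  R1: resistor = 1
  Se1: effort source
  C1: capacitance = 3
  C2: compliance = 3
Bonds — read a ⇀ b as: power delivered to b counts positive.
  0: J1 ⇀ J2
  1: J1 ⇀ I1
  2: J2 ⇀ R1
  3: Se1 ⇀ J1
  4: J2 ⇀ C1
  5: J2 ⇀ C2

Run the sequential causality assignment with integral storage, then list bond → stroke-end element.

β3 stroke→J1  (Se1 (Se) sets effort on bond)
β0 stroke→J2  (J1: bond 3 brought effort, rest push out)
β1 stroke→I1  (common-e at J1 fixed by 3)
β4 stroke→J2  (C1 outputs effort q/C1)
β5 stroke→J2  (C2 outputs effort q/C2)
β2 stroke→R1  (J2: last free bond brings flow in)

b0 stroke→J2
b1 stroke→I1
b2 stroke→R1
b3 stroke→J1
b4 stroke→J2
b5 stroke→J2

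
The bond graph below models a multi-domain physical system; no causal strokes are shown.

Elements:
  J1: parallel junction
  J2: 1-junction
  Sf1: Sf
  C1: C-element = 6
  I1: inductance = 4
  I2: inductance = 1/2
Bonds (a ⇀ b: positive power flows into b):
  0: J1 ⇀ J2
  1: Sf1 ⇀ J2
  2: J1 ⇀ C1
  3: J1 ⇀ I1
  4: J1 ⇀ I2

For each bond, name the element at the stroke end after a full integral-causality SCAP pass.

bond 0 stroke→J2
bond 1 stroke→Sf1
bond 2 stroke→J1
bond 3 stroke→I1
bond 4 stroke→I2

#1 |Sf1  (source Sf1 imposes f)
#0 |J2  (common-f at J2 fixed by 1)
#2 |J1  (C1 outputs effort q/C1)
#3 |I1  (J1 effort already set via bond 2)
#4 |I2  (J1: bond 2 brought effort, rest push out)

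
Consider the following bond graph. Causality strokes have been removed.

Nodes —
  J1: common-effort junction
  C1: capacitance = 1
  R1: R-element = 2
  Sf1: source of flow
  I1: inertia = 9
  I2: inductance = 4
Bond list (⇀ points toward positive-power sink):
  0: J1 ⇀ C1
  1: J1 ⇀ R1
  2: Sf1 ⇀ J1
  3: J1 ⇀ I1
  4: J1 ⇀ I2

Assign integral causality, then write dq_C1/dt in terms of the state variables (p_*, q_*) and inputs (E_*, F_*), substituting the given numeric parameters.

dq_C1/dt = F_Sf1 - p_I1/9 - p_I2/4 - q_C1/2

bond 2 stroke→Sf1  (Sf1 (Sf) sets flow on bond)
bond 0 stroke→J1  (C1 integral (e out))
bond 1 stroke→R1  (common-e at J1 fixed by 0)
bond 3 stroke→I1  (0-jn J1 has e-setter on 0)
bond 4 stroke→I2  (0-jn J1 has e-setter on 0)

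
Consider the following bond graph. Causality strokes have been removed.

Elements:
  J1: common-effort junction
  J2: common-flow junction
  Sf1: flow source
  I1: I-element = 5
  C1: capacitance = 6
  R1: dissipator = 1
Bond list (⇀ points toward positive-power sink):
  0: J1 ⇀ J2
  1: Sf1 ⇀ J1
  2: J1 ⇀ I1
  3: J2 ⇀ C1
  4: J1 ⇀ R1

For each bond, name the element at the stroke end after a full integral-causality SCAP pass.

β1 stroke→Sf1  (Sf1: flow source, stroke at near end)
β2 stroke→I1  (I1 outputs flow p/I1)
β3 stroke→J2  (C1: C, integral causality)
β0 stroke→J1  (closing 1-jn rule on J2)
β4 stroke→R1  (0-jn J1 has e-setter on 0)

b0 →J1
b1 →Sf1
b2 →I1
b3 →J2
b4 →R1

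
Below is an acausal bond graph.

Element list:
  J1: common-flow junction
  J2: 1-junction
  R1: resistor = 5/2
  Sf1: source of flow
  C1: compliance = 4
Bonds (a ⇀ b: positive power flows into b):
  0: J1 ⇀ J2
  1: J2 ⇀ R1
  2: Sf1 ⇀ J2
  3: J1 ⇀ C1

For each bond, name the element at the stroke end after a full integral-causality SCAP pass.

β0 stroke at J2
β1 stroke at J2
β2 stroke at Sf1
β3 stroke at J1

#2 →Sf1  (Sf1: flow source, stroke at near end)
#0 →J2  (1-jn J2 has f-setter on 2)
#1 →J2  (1-jn J2 has f-setter on 2)
#3 →J1  (1-jn J1 has f-setter on 0)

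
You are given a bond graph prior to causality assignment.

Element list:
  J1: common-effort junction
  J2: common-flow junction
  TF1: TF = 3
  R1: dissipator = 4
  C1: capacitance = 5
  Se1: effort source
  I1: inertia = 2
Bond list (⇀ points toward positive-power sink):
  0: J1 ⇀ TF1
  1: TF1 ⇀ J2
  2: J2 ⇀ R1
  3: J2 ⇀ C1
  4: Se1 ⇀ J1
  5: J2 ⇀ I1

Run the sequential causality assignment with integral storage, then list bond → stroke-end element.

bond 0 →TF1
bond 1 →J2
bond 2 →J2
bond 3 →J2
bond 4 →J1
bond 5 →I1

#4 stroke→J1  (source Se1 imposes e)
#0 stroke→TF1  (J1: bond 4 brought effort, rest push out)
#1 stroke→J2  (TF TF1: opposite of bond 0)
#3 stroke→J2  (C1: C, integral causality)
#5 stroke→I1  (I1 outputs flow p/I1)
#2 stroke→J2  (J2 flow already set via bond 5)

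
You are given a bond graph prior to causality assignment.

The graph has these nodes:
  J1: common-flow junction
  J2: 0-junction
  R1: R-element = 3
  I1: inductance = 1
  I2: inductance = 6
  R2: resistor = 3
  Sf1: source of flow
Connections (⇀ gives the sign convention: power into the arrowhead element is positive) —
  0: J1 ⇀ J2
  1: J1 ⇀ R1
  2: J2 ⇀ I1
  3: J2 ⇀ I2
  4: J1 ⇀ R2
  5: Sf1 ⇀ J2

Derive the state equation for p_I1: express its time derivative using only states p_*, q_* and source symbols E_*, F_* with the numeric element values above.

β5 |Sf1  (Sf1 fixes flow; stroke at Sf1)
β2 |I1  (I1 outputs flow p/I1)
β3 |I2  (prefer integral on I2)
β0 |J2  (only one effort-in slot at J2)
β1 |J1  (1-jn J1 has f-setter on 0)
β4 |J1  (common-f at J1 fixed by 0)

dp_I1/dt = 6*F_Sf1 - 6*p_I1 - p_I2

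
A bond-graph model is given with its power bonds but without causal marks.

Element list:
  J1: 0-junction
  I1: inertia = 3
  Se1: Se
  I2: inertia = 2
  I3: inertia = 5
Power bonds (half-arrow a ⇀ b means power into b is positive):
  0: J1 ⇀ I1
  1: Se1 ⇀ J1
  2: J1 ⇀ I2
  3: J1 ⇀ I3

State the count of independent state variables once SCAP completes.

β1 stroke→J1  (Se1 (Se) sets effort on bond)
β0 stroke→I1  (0-jn J1 has e-setter on 1)
β2 stroke→I2  (common-e at J1 fixed by 1)
β3 stroke→I3  (common-e at J1 fixed by 1)

3  (I1, I2, I3 all integral)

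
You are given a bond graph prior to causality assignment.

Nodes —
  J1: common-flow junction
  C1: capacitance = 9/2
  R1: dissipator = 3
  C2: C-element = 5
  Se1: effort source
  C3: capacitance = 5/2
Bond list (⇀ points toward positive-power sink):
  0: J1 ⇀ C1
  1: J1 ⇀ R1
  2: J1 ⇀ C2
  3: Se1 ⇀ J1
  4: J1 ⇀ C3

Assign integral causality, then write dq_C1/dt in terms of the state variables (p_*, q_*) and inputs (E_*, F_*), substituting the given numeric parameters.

dq_C1/dt = E_Se1/3 - 2*q_C1/27 - q_C2/15 - 2*q_C3/15

#3 stroke at J1  (Se1 (Se) sets effort on bond)
#0 stroke at J1  (C1: C, integral causality)
#2 stroke at J1  (C2 outputs effort q/C2)
#4 stroke at J1  (C3 outputs effort q/C3)
#1 stroke at R1  (only one flow-in slot at J1)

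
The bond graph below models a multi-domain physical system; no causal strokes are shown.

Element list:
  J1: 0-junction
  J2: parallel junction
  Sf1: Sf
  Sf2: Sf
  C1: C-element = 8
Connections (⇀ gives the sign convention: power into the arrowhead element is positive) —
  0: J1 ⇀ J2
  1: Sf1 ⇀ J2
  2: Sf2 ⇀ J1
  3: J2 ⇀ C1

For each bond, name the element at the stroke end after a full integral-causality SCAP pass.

b0 stroke→J1
b1 stroke→Sf1
b2 stroke→Sf2
b3 stroke→J2

b1 |Sf1  (Sf1: flow source, stroke at near end)
b2 |Sf2  (source Sf2 imposes f)
b0 |J1  (J1 needs exactly one e-in)
b3 |J2  (J2: last free bond brings effort in)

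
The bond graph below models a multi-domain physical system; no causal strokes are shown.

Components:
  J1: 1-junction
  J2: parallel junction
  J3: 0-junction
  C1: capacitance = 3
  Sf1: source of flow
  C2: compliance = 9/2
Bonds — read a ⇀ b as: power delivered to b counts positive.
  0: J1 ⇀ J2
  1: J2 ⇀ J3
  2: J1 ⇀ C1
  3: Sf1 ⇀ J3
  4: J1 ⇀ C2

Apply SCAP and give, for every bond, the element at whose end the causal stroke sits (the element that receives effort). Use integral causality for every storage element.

β0 →J2
β1 →J3
β2 →J1
β3 →Sf1
β4 →J1

bond 3 stroke at Sf1  (Sf1 fixes flow; stroke at Sf1)
bond 1 stroke at J3  (only one effort-in slot at J3)
bond 0 stroke at J2  (J2 needs exactly one e-in)
bond 2 stroke at J1  (common-f at J1 fixed by 0)
bond 4 stroke at J1  (J1 flow already set via bond 0)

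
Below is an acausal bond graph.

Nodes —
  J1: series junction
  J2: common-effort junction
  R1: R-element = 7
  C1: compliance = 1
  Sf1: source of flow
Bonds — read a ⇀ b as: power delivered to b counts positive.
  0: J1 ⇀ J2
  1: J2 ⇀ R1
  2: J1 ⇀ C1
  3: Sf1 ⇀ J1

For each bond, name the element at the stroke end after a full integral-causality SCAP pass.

β0 stroke→J1
β1 stroke→J2
β2 stroke→J1
β3 stroke→Sf1

b3 stroke→Sf1  (Sf1: flow source, stroke at near end)
b0 stroke→J1  (1-jn J1 has f-setter on 3)
b2 stroke→J1  (J1 flow already set via bond 3)
b1 stroke→J2  (only one effort-in slot at J2)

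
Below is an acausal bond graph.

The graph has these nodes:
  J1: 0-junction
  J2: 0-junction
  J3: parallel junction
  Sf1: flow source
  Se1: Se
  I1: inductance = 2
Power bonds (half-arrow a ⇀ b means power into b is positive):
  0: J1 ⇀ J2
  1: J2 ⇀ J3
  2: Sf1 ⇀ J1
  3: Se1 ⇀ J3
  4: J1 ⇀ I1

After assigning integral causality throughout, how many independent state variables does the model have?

β2 →Sf1  (Sf1: flow source, stroke at near end)
β3 →J3  (Se1 (Se) sets effort on bond)
β1 →J2  (J3 effort already set via bond 3)
β0 →J1  (J2: bond 1 brought effort, rest push out)
β4 →I1  (common-e at J1 fixed by 0)

1  (I1 all integral)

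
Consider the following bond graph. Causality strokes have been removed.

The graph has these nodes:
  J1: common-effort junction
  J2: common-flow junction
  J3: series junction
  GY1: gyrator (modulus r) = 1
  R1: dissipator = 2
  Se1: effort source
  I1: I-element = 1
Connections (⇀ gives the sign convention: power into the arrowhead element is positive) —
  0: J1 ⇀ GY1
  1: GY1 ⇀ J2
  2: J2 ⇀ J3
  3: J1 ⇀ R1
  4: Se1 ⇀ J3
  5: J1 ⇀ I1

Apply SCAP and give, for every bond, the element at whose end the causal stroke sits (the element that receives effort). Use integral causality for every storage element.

b4 stroke at J3  (Se1 (Se) sets effort on bond)
b2 stroke at J2  (J3: last free bond brings flow in)
b1 stroke at GY1  (closing 1-jn rule on J2)
b0 stroke at GY1  (through GY1, causality inverts; strokes same side of GY1)
b5 stroke at I1  (I1: I, integral causality)
b3 stroke at J1  (J1 needs exactly one e-in)

β0 →GY1
β1 →GY1
β2 →J2
β3 →J1
β4 →J3
β5 →I1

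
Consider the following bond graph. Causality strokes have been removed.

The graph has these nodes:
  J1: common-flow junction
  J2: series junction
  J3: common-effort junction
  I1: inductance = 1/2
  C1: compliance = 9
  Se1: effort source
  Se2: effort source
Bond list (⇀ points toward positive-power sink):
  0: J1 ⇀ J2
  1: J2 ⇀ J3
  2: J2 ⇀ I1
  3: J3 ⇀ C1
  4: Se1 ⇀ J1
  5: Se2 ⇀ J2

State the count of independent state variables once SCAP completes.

2  (C1, I1 all integral)

b4 stroke→J1  (Se1 (Se) sets effort on bond)
b5 stroke→J2  (Se2: effort source, stroke at far end)
b0 stroke→J2  (J1: last free bond brings flow in)
b2 stroke→I1  (I1: I, integral causality)
b1 stroke→J2  (common-f at J2 fixed by 2)
b3 stroke→J3  (only one effort-in slot at J3)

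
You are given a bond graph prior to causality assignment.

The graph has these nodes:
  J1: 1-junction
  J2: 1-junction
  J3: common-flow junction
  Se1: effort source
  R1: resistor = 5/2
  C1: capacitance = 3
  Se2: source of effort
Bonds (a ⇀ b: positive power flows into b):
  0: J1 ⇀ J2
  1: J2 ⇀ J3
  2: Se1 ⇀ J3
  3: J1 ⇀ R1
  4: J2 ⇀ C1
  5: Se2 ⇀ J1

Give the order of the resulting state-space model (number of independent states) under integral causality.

b2 →J3  (Se1: effort source, stroke at far end)
b5 →J1  (source Se2 imposes e)
b1 →J2  (J3: last free bond brings flow in)
b4 →J2  (C1: C, integral causality)
b0 →J1  (closing 1-jn rule on J2)
b3 →R1  (J1 needs exactly one f-in)

1  (C1 all integral)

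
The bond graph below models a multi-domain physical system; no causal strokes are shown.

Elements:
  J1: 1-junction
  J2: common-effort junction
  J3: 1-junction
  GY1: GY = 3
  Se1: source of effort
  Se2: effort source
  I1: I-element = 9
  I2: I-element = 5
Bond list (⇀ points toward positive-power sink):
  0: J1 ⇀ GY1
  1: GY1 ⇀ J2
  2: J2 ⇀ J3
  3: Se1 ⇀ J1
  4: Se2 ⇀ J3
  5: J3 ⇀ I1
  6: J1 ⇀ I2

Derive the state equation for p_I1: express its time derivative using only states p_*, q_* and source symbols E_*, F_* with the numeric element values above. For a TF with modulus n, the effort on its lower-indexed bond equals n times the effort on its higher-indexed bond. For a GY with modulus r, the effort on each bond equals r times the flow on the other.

dp_I1/dt = E_Se2 + 3*p_I2/5

β3 |J1  (source Se1 imposes e)
β4 |J3  (Se2 fixes effort; stroke away)
β5 |I1  (I1 integral (f out))
β2 |J3  (common-f at J3 fixed by 5)
β1 |J2  (closing 0-jn rule on J2)
β0 |J1  (GY1 both-in/both-out from 1)
β6 |I2  (J1 needs exactly one f-in)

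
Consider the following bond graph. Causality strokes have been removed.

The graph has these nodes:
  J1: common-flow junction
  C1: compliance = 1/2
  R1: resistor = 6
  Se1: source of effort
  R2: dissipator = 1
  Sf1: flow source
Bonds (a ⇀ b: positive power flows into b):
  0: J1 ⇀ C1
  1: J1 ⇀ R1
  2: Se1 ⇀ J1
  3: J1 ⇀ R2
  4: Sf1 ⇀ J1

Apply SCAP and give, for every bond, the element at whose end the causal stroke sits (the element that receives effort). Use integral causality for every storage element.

b0 stroke at J1
b1 stroke at J1
b2 stroke at J1
b3 stroke at J1
b4 stroke at Sf1

b2 stroke→J1  (Se1: effort source, stroke at far end)
b4 stroke→Sf1  (Sf1: flow source, stroke at near end)
b0 stroke→J1  (J1: bond 4 brought flow, rest push out)
b1 stroke→J1  (J1: bond 4 brought flow, rest push out)
b3 stroke→J1  (J1: bond 4 brought flow, rest push out)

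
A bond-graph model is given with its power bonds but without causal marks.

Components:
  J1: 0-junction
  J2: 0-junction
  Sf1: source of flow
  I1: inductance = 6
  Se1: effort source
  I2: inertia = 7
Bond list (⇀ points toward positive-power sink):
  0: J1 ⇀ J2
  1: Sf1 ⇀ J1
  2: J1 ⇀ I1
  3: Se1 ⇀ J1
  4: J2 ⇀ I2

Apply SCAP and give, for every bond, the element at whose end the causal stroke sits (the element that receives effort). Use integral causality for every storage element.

bond 0 |J2
bond 1 |Sf1
bond 2 |I1
bond 3 |J1
bond 4 |I2

β1 →Sf1  (Sf1 fixes flow; stroke at Sf1)
β3 →J1  (source Se1 imposes e)
β0 →J2  (J1: bond 3 brought effort, rest push out)
β2 →I1  (J1: bond 3 brought effort, rest push out)
β4 →I2  (0-jn J2 has e-setter on 0)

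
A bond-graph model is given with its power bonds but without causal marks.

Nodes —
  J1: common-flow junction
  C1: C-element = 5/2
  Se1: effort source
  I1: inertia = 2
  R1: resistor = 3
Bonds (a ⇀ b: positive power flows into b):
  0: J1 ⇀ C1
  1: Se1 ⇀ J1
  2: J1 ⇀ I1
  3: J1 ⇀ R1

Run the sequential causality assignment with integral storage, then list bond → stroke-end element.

b1 |J1  (Se1 fixes effort; stroke away)
b0 |J1  (prefer integral on C1)
b2 |I1  (I1 outputs flow p/I1)
b3 |J1  (J1: bond 2 brought flow, rest push out)

bond 0 stroke at J1
bond 1 stroke at J1
bond 2 stroke at I1
bond 3 stroke at J1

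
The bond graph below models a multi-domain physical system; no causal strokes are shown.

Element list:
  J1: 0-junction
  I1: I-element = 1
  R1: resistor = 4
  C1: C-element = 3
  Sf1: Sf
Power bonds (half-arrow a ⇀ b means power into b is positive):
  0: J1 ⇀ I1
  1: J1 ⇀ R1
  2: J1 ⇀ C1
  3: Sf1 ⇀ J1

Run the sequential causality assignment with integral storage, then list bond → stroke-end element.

#0 →I1
#1 →R1
#2 →J1
#3 →Sf1

b3 stroke at Sf1  (Sf1 fixes flow; stroke at Sf1)
b0 stroke at I1  (I1 outputs flow p/I1)
b2 stroke at J1  (C1: C, integral causality)
b1 stroke at R1  (J1: bond 2 brought effort, rest push out)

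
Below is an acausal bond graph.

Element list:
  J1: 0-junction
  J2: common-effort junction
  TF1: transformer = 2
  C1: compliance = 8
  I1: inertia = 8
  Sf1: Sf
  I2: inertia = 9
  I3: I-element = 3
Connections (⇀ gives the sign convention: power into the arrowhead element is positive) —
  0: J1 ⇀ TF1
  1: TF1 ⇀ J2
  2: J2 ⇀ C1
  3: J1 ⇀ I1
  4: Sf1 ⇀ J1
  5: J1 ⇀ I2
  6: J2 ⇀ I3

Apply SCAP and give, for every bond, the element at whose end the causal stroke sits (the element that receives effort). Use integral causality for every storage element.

#0 stroke→J1
#1 stroke→TF1
#2 stroke→J2
#3 stroke→I1
#4 stroke→Sf1
#5 stroke→I2
#6 stroke→I3

b4 →Sf1  (source Sf1 imposes f)
b2 →J2  (C1 outputs effort q/C1)
b1 →TF1  (0-jn J2 has e-setter on 2)
b6 →I3  (J2: bond 2 brought effort, rest push out)
b0 →J1  (TF TF1: opposite of bond 1)
b3 →I1  (common-e at J1 fixed by 0)
b5 →I2  (common-e at J1 fixed by 0)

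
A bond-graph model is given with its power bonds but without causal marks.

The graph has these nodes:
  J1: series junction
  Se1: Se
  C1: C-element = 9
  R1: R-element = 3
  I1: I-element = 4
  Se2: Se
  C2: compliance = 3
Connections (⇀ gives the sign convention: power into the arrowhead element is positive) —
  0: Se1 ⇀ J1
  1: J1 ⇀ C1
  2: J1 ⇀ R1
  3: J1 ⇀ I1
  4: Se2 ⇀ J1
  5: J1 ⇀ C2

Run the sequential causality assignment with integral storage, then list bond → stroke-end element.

bond 0 stroke→J1
bond 1 stroke→J1
bond 2 stroke→J1
bond 3 stroke→I1
bond 4 stroke→J1
bond 5 stroke→J1

β0 stroke at J1  (source Se1 imposes e)
β4 stroke at J1  (source Se2 imposes e)
β1 stroke at J1  (C1 integral (e out))
β3 stroke at I1  (I1: I, integral causality)
β2 stroke at J1  (J1 flow already set via bond 3)
β5 stroke at J1  (J1: bond 3 brought flow, rest push out)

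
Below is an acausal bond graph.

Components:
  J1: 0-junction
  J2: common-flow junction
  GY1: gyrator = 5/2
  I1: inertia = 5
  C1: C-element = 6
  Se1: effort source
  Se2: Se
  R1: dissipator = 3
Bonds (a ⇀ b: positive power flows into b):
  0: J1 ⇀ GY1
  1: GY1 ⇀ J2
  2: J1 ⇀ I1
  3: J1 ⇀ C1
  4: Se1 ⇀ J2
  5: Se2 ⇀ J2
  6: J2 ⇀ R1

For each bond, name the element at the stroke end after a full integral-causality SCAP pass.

#4 |J2  (Se1 (Se) sets effort on bond)
#5 |J2  (Se2 (Se) sets effort on bond)
#2 |I1  (I1: I, integral causality)
#3 |J1  (C1 integral (e out))
#0 |GY1  (J1: bond 3 brought effort, rest push out)
#1 |GY1  (through GY1, causality inverts; strokes same side of GY1)
#6 |J2  (common-f at J2 fixed by 1)

β0 stroke at GY1
β1 stroke at GY1
β2 stroke at I1
β3 stroke at J1
β4 stroke at J2
β5 stroke at J2
β6 stroke at J2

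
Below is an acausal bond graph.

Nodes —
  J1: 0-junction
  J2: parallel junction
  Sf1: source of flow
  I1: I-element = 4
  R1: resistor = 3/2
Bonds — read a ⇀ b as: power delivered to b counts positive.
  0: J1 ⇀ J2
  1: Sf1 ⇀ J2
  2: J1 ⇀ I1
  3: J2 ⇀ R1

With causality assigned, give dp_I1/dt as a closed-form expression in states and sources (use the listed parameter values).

dp_I1/dt = 3*F_Sf1/2 - 3*p_I1/8

bond 1 stroke at Sf1  (Sf1 fixes flow; stroke at Sf1)
bond 2 stroke at I1  (I1 outputs flow p/I1)
bond 0 stroke at J1  (closing 0-jn rule on J1)
bond 3 stroke at J2  (closing 0-jn rule on J2)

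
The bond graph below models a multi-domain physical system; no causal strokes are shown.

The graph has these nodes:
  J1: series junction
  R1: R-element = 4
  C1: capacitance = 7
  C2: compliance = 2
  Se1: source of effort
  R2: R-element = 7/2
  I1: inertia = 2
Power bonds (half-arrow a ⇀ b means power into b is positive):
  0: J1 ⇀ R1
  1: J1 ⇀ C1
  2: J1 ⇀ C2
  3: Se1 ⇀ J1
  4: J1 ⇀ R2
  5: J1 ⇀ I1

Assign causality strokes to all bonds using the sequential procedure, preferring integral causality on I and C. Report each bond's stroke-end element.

b0 stroke→J1
b1 stroke→J1
b2 stroke→J1
b3 stroke→J1
b4 stroke→J1
b5 stroke→I1

β3 →J1  (source Se1 imposes e)
β1 →J1  (C1 outputs effort q/C1)
β2 →J1  (C2 outputs effort q/C2)
β5 →I1  (prefer integral on I1)
β0 →J1  (J1 flow already set via bond 5)
β4 →J1  (J1 flow already set via bond 5)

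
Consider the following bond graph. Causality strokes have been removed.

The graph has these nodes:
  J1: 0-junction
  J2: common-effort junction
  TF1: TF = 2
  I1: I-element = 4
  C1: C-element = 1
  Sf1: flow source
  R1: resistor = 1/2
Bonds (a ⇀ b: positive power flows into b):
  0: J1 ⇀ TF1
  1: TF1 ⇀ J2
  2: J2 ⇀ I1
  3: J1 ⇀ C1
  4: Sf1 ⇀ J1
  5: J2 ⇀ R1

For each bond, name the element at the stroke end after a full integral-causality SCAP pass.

β4 |Sf1  (Sf1: flow source, stroke at near end)
β2 |I1  (I1 integral (f out))
β3 |J1  (C1 outputs effort q/C1)
β0 |TF1  (common-e at J1 fixed by 3)
β1 |J2  (TF1: transformer flips bond 0)
β5 |R1  (common-e at J2 fixed by 1)

b0 |TF1
b1 |J2
b2 |I1
b3 |J1
b4 |Sf1
b5 |R1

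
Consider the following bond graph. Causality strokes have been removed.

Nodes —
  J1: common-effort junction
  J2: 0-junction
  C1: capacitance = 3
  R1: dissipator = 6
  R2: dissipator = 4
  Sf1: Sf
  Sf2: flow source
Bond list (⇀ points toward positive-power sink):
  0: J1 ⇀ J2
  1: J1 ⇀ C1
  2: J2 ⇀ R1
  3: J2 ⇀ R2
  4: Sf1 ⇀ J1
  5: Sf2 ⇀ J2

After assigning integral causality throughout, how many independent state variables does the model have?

1  (C1 all integral)

bond 4 stroke→Sf1  (Sf1 fixes flow; stroke at Sf1)
bond 5 stroke→Sf2  (Sf2: flow source, stroke at near end)
bond 1 stroke→J1  (C1 integral (e out))
bond 0 stroke→J2  (J1 effort already set via bond 1)
bond 2 stroke→R1  (common-e at J2 fixed by 0)
bond 3 stroke→R2  (J2 effort already set via bond 0)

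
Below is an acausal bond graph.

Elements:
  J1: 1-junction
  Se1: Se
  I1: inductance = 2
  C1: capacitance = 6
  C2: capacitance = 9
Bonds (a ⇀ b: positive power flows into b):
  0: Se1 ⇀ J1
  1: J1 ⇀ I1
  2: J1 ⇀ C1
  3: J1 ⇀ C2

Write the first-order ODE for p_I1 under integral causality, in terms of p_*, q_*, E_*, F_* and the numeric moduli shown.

β0 stroke→J1  (Se1: effort source, stroke at far end)
β1 stroke→I1  (I1: I, integral causality)
β2 stroke→J1  (J1: bond 1 brought flow, rest push out)
β3 stroke→J1  (J1 flow already set via bond 1)

dp_I1/dt = E_Se1 - q_C1/6 - q_C2/9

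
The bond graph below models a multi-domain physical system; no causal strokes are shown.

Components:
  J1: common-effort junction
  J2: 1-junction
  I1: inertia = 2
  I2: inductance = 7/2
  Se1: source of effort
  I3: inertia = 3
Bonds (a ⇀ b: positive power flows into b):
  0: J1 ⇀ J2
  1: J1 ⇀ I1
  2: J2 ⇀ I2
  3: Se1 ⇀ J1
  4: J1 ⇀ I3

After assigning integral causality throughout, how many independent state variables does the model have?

b3 stroke→J1  (source Se1 imposes e)
b0 stroke→J2  (common-e at J1 fixed by 3)
b1 stroke→I1  (J1: bond 3 brought effort, rest push out)
b4 stroke→I3  (J1: bond 3 brought effort, rest push out)
b2 stroke→I2  (only one flow-in slot at J2)

3  (I1, I2, I3 all integral)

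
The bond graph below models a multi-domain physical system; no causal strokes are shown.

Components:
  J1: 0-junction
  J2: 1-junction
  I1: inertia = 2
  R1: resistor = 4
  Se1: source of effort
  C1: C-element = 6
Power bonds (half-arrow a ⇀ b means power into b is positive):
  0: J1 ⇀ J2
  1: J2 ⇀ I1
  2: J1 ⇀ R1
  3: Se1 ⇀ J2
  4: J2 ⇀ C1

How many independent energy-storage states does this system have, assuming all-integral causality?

2  (C1, I1 all integral)

bond 3 →J2  (Se1 (Se) sets effort on bond)
bond 1 →I1  (I1: I, integral causality)
bond 0 →J2  (J2 flow already set via bond 1)
bond 4 →J2  (1-jn J2 has f-setter on 1)
bond 2 →J1  (only one effort-in slot at J1)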